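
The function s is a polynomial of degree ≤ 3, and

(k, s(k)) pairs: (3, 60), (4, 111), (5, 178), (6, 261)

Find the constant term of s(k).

3

First differences: 51, 67, 83. Second differences: 16, 16.
Level-2 differences are constant, so s has degree 2.
Fitting a degree-2 polynomial gives s(k) = 8k² - 5k + 3.
The constant term is s(0) = 3.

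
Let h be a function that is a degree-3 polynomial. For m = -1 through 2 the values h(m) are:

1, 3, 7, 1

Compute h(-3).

51

Write h(m) = am³ + bm² + cm + d; the 4 given values yield a linear system in the 4 coefficients.
Solving, h(m) = -2m³ + m² + 5m + 3.
Then h(-3) = 51.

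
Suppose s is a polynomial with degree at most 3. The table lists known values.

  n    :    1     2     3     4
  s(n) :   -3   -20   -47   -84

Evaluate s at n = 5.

First differences: -17, -27, -37. Second differences: -10, -10.
Level-2 differences are constant, so s has degree 2.
Fitting a degree-2 polynomial gives s(n) = -5n² - 2n + 4.
Then s(5) = -131.

-131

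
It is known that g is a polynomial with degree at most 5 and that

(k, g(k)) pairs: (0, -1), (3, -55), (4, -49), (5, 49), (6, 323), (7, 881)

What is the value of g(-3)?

161

Write g(k) = ak^5 + bk^4 + ck³ + dk² + ek + p; the 6 given values yield a linear system in the 6 coefficients.
Solving, the leading coefficient vanishes, and g(k) = k^4 - 4k³ - 3k² - 1.
Then g(-3) = 161.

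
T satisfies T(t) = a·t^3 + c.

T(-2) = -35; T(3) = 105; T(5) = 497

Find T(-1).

From T(-2) = -35 and T(3) = 105: -8a + c = -35 and 27a + c = 105.
Subtracting: 35a = 140, so a = 4; then c = -35 − 4·(-8) = -3.
So T(t) = 4t³ − 3, and T(-1) = -7.

-7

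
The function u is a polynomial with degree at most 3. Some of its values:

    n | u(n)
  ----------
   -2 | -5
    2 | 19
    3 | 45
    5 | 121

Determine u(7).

229

Write u(n) = an³ + bn² + cn + d; the 4 given values yield a linear system in the 4 coefficients.
Solving, the leading coefficient vanishes, and u(n) = 4n² + 6n - 9.
Then u(7) = 229.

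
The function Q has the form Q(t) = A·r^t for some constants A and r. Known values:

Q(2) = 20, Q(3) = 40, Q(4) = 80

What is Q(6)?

Consecutive ratio: 40/20 = 2, and 80/40 = 2, so r = 2.
Then A·2^2 = 20 gives A = 5, and Q(t) = 5·2^t.
Q(6) = 5·2^6 = 320.

320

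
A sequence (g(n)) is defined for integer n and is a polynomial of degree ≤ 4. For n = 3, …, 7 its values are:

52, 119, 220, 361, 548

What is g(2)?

13

First differences: 67, 101, 141, 187. Second differences: 34, 40, 46. Third differences: 6, 6.
Level-3 differences are constant, so g has degree 3.
Fitting a degree-3 polynomial gives g(n) = n³ + 5n² - 5n - 5.
Then g(2) = 13.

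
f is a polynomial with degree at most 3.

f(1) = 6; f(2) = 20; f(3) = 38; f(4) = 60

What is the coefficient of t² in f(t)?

2

First differences: 14, 18, 22. Second differences: 4, 4.
Level-2 differences are constant, so f has degree 2.
Fitting a degree-2 polynomial gives f(t) = 2t² + 8t - 4.
The coefficient of t² is 2.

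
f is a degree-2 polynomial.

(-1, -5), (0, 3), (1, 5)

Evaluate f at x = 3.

Write f(x) = ax² + bx + c; the 3 given values yield a linear system in the 3 coefficients.
Solving, f(x) = -3x² + 5x + 3.
Then f(3) = -9.

-9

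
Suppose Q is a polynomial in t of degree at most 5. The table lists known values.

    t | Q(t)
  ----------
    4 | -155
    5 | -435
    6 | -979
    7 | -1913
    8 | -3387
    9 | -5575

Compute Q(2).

Write Q(t) = at^5 + bt^4 + ct³ + dt² + et + p; the 6 given values yield a linear system in the 6 coefficients.
Solving, the leading coefficient vanishes, and Q(t) = -t^4 + t³ + 4t² - 8t + 5.
Then Q(2) = -3.

-3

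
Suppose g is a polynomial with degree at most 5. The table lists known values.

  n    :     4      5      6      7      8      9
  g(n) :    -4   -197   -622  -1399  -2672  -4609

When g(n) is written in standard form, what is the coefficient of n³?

2

Write g(n) = an^5 + bn^4 + cn³ + dn² + en + p; the 6 given values yield a linear system in the 6 coefficients.
Solving, the leading coefficient vanishes, and g(n) = -n^4 + 2n³ + 5n² + 9n + 8.
The coefficient of n³ is 2.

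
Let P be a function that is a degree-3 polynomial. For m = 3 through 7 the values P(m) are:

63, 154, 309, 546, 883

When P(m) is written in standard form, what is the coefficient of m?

8

First differences: 91, 155, 237, 337. Second differences: 64, 82, 100. Third differences: 18, 18.
Level-3 differences are constant, so P has degree 3.
Fitting a degree-3 polynomial gives P(m) = 3m³ - 4m² + 8m - 6.
The coefficient of m is 8.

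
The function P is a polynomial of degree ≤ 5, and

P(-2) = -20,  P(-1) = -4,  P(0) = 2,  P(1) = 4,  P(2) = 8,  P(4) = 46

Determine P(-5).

-188

Write P(m) = am^5 + bm^4 + cm³ + dm² + em + p; the 6 given values yield a linear system in the 6 coefficients.
Solving, the top 2 coefficients vanish, and P(m) = m³ - 2m² + 3m + 2.
Then P(-5) = -188.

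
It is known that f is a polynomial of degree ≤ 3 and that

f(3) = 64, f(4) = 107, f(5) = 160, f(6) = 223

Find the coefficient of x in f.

First differences: 43, 53, 63. Second differences: 10, 10.
Level-2 differences are constant, so f has degree 2.
Fitting a degree-2 polynomial gives f(x) = 5x² + 8x - 5.
The coefficient of x is 8.

8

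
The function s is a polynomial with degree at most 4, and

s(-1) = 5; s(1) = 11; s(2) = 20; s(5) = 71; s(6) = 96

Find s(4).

50

Write s(x) = ax^4 + bx³ + cx² + dx + e; the 5 given values yield a linear system in the 5 coefficients.
Solving, the top 2 coefficients vanish, and s(x) = 2x² + 3x + 6.
Then s(4) = 50.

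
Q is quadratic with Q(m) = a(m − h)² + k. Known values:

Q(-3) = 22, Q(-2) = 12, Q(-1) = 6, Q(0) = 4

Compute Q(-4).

36

First differences -10, -6, -2; second difference 4 = 2a, so a = 2.
Expanding, the m-coefficient is −2ah = -4h; matching it to the data gives h = 0, and then k = 4.
So Q(m) = 2(m + 0)² + 4.
Q(-4) = 2·(-4)² + 4 = 36.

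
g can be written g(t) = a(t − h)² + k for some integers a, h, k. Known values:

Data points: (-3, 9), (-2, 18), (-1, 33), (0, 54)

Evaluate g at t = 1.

81

First differences 9, 15, 21; second difference 6 = 2a, so a = 3.
Expanding, the t-coefficient is −2ah = -6h; matching it to the data gives h = -4, and then k = 6.
So g(t) = 3(t + 4)² + 6.
g(1) = 3·5² + 6 = 81.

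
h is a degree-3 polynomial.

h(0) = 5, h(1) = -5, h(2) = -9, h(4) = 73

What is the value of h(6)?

395

Write h(n) = an³ + bn² + cn + d; the 4 given values yield a linear system in the 4 coefficients.
Solving, h(n) = 3n³ - 6n² - 7n + 5.
Then h(6) = 395.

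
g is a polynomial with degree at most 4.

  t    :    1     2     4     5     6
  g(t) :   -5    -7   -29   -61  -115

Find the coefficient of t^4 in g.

0

Write g(t) = at^4 + bt³ + ct² + dt + e; the 5 given values yield a linear system in the 5 coefficients.
Solving, the leading coefficient vanishes, and g(t) = -t³ + 4t² - 7t - 1.
The coefficient of t^4 is 0.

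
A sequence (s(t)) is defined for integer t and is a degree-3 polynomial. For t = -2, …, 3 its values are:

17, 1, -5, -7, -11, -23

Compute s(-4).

First differences: -16, -6, -2, -4, -12. Second differences: 10, 4, -2, -8. Third differences: -6, -6, -6.
Level-3 differences are constant, so s has degree 3.
Fitting a degree-3 polynomial gives s(t) = -t³ + 2t² - 3t - 5.
Then s(-4) = 103.

103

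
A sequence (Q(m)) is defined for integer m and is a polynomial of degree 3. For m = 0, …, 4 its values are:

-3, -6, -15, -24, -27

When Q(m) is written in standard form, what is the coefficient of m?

2

First differences: -3, -9, -9, -3. Second differences: -6, 0, 6. Third differences: 6, 6.
Level-3 differences are constant, so Q has degree 3.
Fitting a degree-3 polynomial gives Q(m) = m³ - 6m² + 2m - 3.
The coefficient of m is 2.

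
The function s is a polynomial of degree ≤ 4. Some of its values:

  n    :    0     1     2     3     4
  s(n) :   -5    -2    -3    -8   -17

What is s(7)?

-68

First differences: 3, -1, -5, -9. Second differences: -4, -4, -4.
Level-2 differences are constant, so s has degree 2.
Fitting a degree-2 polynomial gives s(n) = -2n² + 5n - 5.
Then s(7) = -68.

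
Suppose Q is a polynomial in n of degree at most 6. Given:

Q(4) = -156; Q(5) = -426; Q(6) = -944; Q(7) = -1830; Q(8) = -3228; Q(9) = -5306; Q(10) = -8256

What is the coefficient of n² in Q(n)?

First differences: -270, -518, -886, -1398, -2078, -2950. Second differences: -248, -368, -512, -680, -872. Third differences: -120, -144, -168, -192. Fourth differences: -24, -24, -24.
Level-4 differences are constant, so Q has degree 4.
Fitting a degree-4 polynomial gives Q(n) = -n^4 + 2n³ - 3n² + 4n + 4.
The coefficient of n² is -3.

-3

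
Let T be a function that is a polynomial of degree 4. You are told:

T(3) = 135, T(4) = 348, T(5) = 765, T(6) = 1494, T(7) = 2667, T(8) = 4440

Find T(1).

9

First differences: 213, 417, 729, 1173, 1773. Second differences: 204, 312, 444, 600. Third differences: 108, 132, 156. Fourth differences: 24, 24.
Level-4 differences are constant, so T has degree 4.
Fitting a degree-4 polynomial gives T(m) = m^4 + 5m² + 3m.
Then T(1) = 9.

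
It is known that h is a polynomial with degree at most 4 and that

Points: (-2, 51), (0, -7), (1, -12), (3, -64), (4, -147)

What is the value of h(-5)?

Write h(m) = am^4 + bm³ + cm² + dm + e; the 5 given values yield a linear system in the 5 coefficients.
Solving, the leading coefficient vanishes, and h(m) = -3m³ + 5m² - 7m - 7.
Then h(-5) = 528.

528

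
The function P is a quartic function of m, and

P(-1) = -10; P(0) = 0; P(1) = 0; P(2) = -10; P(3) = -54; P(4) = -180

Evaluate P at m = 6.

Write P(m) = am^4 + bm³ + cm² + dm + e; the 6 given values yield a linear system in the 5 coefficients.
Solving, P(m) = -m^4 + 2m³ - 4m² + 3m.
Then P(6) = -990.

-990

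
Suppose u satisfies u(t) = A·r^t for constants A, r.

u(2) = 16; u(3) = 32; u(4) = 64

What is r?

Consecutive ratio: 32/16 = 2, and 64/32 = 2, so r = 2.
Then A·2^2 = 16 gives A = 4, and u(t) = 4·2^t.

2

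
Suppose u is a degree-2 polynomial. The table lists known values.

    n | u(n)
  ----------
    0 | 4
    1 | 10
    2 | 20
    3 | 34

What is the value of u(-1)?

Write u(n) = an² + bn + c; the 4 given values yield a linear system in the 3 coefficients.
Solving, u(n) = 2n² + 4n + 4.
Then u(-1) = 2.

2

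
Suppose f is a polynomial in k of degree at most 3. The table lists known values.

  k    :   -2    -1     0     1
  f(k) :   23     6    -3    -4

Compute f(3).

Write f(k) = ak³ + bk² + ck + d; the 4 given values yield a linear system in the 4 coefficients.
Solving, the leading coefficient vanishes, and f(k) = 4k² - 5k - 3.
Then f(3) = 18.

18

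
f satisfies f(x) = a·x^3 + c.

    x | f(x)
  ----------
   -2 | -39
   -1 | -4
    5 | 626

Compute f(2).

From f(-2) = -39 and f(-1) = -4: -8a + c = -39 and -1a + c = -4.
Subtracting: 7a = 35, so a = 5; then c = -39 − 5·(-8) = 1.
So f(x) = 5x³ + 1, and f(2) = 41.

41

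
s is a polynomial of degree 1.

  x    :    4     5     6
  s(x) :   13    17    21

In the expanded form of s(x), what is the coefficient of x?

4

Write s(x) = ax + b; the 3 given values yield a linear system in the 2 coefficients.
Solving, s(x) = 4x - 3.
The coefficient of x is 4.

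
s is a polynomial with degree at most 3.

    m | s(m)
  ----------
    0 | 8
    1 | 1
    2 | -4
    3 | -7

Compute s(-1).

Write s(m) = am³ + bm² + cm + d; the 4 given values yield a linear system in the 4 coefficients.
Solving, the leading coefficient vanishes, and s(m) = m² - 8m + 8.
Then s(-1) = 17.

17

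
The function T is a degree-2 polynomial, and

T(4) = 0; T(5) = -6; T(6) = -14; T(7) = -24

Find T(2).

Write T(k) = ak² + bk + c; the 4 given values yield a linear system in the 3 coefficients.
Solving, T(k) = -k² + 3k + 4.
Then T(2) = 6.

6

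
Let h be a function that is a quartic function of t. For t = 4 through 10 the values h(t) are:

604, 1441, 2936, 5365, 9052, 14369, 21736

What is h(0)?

First differences: 837, 1495, 2429, 3687, 5317, 7367. Second differences: 658, 934, 1258, 1630, 2050. Third differences: 276, 324, 372, 420. Fourth differences: 48, 48, 48.
Level-4 differences are constant, so h has degree 4.
Fitting a degree-4 polynomial gives h(t) = 2t^4 + 2t³ - 3t² + 4t - 4.
The constant term is h(0) = -4.

-4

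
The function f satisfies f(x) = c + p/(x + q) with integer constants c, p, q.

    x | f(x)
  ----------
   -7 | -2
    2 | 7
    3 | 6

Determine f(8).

4

(f(x) − c)(x + q) = p for each data point; the three points give a linear system in c and q, then p follows.
Solving: c = 2, q = 2, p = 20, so f(x) = 2 + 20/(x + 2).
Then f(8) = 2 + 20/10 = 4.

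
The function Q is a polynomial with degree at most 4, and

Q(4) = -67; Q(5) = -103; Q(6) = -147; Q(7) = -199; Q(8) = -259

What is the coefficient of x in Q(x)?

0

First differences: -36, -44, -52, -60. Second differences: -8, -8, -8.
Level-2 differences are constant, so Q has degree 2.
Fitting a degree-2 polynomial gives Q(x) = -4x² - 3.
The coefficient of x is 0.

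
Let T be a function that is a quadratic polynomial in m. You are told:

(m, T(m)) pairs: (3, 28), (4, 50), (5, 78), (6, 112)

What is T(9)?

250

First differences: 22, 28, 34. Second differences: 6, 6.
Level-2 differences are constant, so T has degree 2.
Fitting a degree-2 polynomial gives T(m) = 3m² + m - 2.
Then T(9) = 250.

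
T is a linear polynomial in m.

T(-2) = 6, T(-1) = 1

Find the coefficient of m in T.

-5

Write T(m) = am + b; the 2 given values yield a linear system in the 2 coefficients.
Solving, T(m) = -5m - 4.
The coefficient of m is -5.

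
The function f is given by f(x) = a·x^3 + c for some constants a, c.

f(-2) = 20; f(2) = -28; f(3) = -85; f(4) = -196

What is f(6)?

-652

From f(-2) = 20 and f(2) = -28: -8a + c = 20 and 8a + c = -28.
Subtracting: 16a = -48, so a = -3; then c = 20 − (-3)·(-8) = -4.
So f(x) = -3x³ − 4, and f(6) = -652.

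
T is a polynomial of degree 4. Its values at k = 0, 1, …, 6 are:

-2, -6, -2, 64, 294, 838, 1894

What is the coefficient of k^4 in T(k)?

First differences: -4, 4, 66, 230, 544, 1056. Second differences: 8, 62, 164, 314, 512. Third differences: 54, 102, 150, 198. Fourth differences: 48, 48, 48.
Level-4 differences are constant, so T has degree 4.
Fitting a degree-4 polynomial gives T(k) = 2k^4 - 3k³ - k² - 2k - 2.
The coefficient of k^4 is 2.

2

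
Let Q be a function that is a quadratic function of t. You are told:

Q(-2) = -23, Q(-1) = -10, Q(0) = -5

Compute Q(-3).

-44

Write Q(t) = at² + bt + c; the 3 given values yield a linear system in the 3 coefficients.
Solving, Q(t) = -4t² + t - 5.
Then Q(-3) = -44.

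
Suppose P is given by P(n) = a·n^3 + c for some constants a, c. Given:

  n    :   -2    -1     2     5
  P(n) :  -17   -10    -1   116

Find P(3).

From P(-2) = -17 and P(-1) = -10: -8a + c = -17 and -1a + c = -10.
Subtracting: 7a = 7, so a = 1; then c = -17 − 1·(-8) = -9.
So P(n) = 1n³ − 9, and P(3) = 18.

18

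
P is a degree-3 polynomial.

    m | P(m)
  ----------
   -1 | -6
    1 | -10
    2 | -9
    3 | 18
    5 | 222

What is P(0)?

-3

Write P(m) = am³ + bm² + cm + d; the 5 given values yield a linear system in the 4 coefficients.
Solving, P(m) = 3m³ - 5m² - 5m - 3.
The constant term is P(0) = -3.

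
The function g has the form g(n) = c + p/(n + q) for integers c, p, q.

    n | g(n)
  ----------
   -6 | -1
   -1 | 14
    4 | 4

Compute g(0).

(g(n) − c)(n + q) = p for each data point; the three points give a linear system in c and q, then p follows.
Solving: c = 2, q = 2, p = 12, so g(n) = 2 + 12/(n + 2).
Then g(0) = 2 + 12/2 = 8.

8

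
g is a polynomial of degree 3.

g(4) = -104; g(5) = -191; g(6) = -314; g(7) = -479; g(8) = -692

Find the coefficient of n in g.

Write g(n) = an³ + bn² + cn + d; the 5 given values yield a linear system in the 4 coefficients.
Solving, g(n) = -n³ - 3n² + n + 4.
The coefficient of n is 1.

1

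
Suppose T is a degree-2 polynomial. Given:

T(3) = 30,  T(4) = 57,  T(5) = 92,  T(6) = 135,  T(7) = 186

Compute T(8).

245

First differences: 27, 35, 43, 51. Second differences: 8, 8, 8.
Level-2 differences are constant, so T has degree 2.
Fitting a degree-2 polynomial gives T(k) = 4k² - k - 3.
Then T(8) = 245.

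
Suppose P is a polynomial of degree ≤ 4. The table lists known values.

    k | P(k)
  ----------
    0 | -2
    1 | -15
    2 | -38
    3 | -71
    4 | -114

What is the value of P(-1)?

First differences: -13, -23, -33, -43. Second differences: -10, -10, -10.
Level-2 differences are constant, so P has degree 2.
Fitting a degree-2 polynomial gives P(k) = -5k² - 8k - 2.
Then P(-1) = 1.

1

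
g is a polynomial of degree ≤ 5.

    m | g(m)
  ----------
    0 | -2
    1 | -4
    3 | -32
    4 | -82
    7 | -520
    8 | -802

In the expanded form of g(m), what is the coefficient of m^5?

Write g(m) = am^5 + bm^4 + cm³ + dm² + em + p; the 6 given values yield a linear system in the 6 coefficients.
Solving, the top 2 coefficients vanish, and g(m) = -2m³ + 4m² - 4m - 2.
The coefficient of m^5 is 0.

0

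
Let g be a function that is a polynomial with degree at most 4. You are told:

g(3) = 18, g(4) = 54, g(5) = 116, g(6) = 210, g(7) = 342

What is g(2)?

Write g(m) = am^4 + bm³ + cm² + dm + e; the 5 given values yield a linear system in the 5 coefficients.
Solving, the leading coefficient vanishes, and g(m) = m³ + m² - 8m + 6.
Then g(2) = 2.

2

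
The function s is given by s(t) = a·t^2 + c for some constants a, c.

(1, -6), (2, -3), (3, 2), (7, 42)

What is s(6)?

From s(1) = -6 and s(2) = -3: 1a + c = -6 and 4a + c = -3.
Subtracting: 3a = 3, so a = 1; then c = -6 − 1·1 = -7.
So s(t) = 1t² − 7, and s(6) = 29.

29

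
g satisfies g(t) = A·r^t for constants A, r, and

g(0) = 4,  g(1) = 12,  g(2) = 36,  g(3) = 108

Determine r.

3

Consecutive ratio: 12/4 = 3, and 36/12 = 3, so r = 3.
Then A·3^0 = 4 gives A = 4, and g(t) = 4·3^t.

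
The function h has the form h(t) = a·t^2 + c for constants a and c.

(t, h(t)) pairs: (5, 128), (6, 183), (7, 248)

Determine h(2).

23

From h(5) = 128 and h(6) = 183: 25a + c = 128 and 36a + c = 183.
Subtracting: 11a = 55, so a = 5; then c = 128 − 5·25 = 3.
So h(t) = 5t² + 3, and h(2) = 23.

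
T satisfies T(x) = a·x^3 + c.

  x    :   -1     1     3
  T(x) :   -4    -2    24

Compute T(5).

From T(-1) = -4 and T(1) = -2: -1a + c = -4 and 1a + c = -2.
Subtracting: 2a = 2, so a = 1; then c = -4 − 1·(-1) = -3.
So T(x) = 1x³ − 3, and T(5) = 122.

122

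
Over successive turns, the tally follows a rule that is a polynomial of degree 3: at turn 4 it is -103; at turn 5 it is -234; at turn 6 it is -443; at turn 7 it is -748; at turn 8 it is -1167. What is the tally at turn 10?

Write the value at x as g(x).
Write g(x) = ax³ + bx² + cx + d; the 5 given values yield a linear system in the 4 coefficients.
Solving, g(x) = -3x³ + 6x² - 2x + 1.
Then g(10) = -2419.

-2419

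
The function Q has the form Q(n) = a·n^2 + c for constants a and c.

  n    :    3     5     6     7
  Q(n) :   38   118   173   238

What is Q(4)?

73

From Q(3) = 38 and Q(5) = 118: 9a + c = 38 and 25a + c = 118.
Subtracting: 16a = 80, so a = 5; then c = 38 − 5·9 = -7.
So Q(n) = 5n² − 7, and Q(4) = 73.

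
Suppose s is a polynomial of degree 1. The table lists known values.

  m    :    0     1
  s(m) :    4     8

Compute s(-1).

0

Write s(m) = am + b; the 2 given values yield a linear system in the 2 coefficients.
Solving, s(m) = 4m + 4.
Then s(-1) = 0.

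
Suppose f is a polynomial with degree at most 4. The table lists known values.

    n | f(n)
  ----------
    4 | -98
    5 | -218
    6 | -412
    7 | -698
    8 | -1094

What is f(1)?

First differences: -120, -194, -286, -396. Second differences: -74, -92, -110. Third differences: -18, -18.
Level-3 differences are constant, so f has degree 3.
Fitting a degree-3 polynomial gives f(n) = -3n³ + 8n² - 9n + 2.
Then f(1) = -2.

-2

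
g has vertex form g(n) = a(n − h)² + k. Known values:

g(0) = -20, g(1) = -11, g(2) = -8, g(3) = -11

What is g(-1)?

First differences 9, 3, -3; second difference -6 = 2a, so a = -3.
Expanding, the n-coefficient is −2ah = 6h; matching it to the data gives h = 2, and then k = -8.
So g(n) = -3(n − 2)² − 8.
g(-1) = -3·(-3)² − 8 = -35.

-35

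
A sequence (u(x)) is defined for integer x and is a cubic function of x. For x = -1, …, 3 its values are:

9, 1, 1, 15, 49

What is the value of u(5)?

First differences: -8, 0, 14, 34. Second differences: 8, 14, 20. Third differences: 6, 6.
Level-3 differences are constant, so u has degree 3.
Fitting a degree-3 polynomial gives u(x) = x³ + 4x² - 5x + 1.
Then u(5) = 201.

201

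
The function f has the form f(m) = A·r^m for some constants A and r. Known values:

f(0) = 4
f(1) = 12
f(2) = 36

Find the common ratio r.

Consecutive ratio: 12/4 = 3, and 36/12 = 3, so r = 3.
Then A·3^0 = 4 gives A = 4, and f(m) = 4·3^m.

3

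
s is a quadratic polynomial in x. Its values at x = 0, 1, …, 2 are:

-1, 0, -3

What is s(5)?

-36

Write s(x) = ax² + bx + c; the 3 given values yield a linear system in the 3 coefficients.
Solving, s(x) = -2x² + 3x - 1.
Then s(5) = -36.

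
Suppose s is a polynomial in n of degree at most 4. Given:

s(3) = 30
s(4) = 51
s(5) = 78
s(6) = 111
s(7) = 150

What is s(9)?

First differences: 21, 27, 33, 39. Second differences: 6, 6, 6.
Level-2 differences are constant, so s has degree 2.
Fitting a degree-2 polynomial gives s(n) = 3n² + 3.
Then s(9) = 246.

246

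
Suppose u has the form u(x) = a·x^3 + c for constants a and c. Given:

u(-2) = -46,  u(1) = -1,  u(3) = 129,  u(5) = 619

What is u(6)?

1074

From u(-2) = -46 and u(1) = -1: -8a + c = -46 and 1a + c = -1.
Subtracting: 9a = 45, so a = 5; then c = -46 − 5·(-8) = -6.
So u(x) = 5x³ − 6, and u(6) = 1074.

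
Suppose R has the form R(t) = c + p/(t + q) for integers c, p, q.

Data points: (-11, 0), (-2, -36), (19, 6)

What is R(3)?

(R(t) − c)(t + q) = p for each data point; the three points give a linear system in c and q, then p follows.
Solving: c = 4, q = 1, p = 40, so R(t) = 4 + 40/(t + 1).
Then R(3) = 4 + 40/4 = 14.

14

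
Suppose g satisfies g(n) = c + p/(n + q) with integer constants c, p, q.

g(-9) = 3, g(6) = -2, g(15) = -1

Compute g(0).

-6

(g(n) − c)(n + q) = p for each data point; the three points give a linear system in c and q, then p follows.
Solving: c = 0, q = 3, p = -18, so g(n) = -18/(n + 3).
Then g(0) = 0 − 18/3 = -6.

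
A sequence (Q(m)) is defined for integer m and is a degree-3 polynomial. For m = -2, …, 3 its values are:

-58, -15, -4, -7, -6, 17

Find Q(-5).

Write Q(m) = am³ + bm² + cm + d; the 6 given values yield a linear system in the 4 coefficients.
Solving, Q(m) = 3m³ - 7m² + m - 4.
Then Q(-5) = -559.

-559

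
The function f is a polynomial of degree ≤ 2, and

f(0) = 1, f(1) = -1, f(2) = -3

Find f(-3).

Write f(k) = ak² + bk + c; the 3 given values yield a linear system in the 3 coefficients.
Solving, the leading coefficient vanishes, and f(k) = -2k + 1.
Then f(-3) = 7.

7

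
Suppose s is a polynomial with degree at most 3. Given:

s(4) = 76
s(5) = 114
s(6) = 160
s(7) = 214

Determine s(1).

10

First differences: 38, 46, 54. Second differences: 8, 8.
Level-2 differences are constant, so s has degree 2.
Fitting a degree-2 polynomial gives s(m) = 4m² + 2m + 4.
Then s(1) = 10.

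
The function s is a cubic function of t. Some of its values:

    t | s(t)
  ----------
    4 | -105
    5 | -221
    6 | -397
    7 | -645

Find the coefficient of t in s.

Write s(t) = at³ + bt² + ct + d; the 4 given values yield a linear system in the 4 coefficients.
Solving, s(t) = -2t³ + 6t - 1.
The coefficient of t is 6.

6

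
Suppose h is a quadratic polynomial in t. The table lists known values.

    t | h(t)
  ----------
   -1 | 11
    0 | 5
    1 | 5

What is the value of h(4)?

41

Write h(t) = at² + bt + c; the 3 given values yield a linear system in the 3 coefficients.
Solving, h(t) = 3t² - 3t + 5.
Then h(4) = 41.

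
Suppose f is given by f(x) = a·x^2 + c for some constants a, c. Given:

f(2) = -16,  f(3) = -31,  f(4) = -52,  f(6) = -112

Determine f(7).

-151

From f(2) = -16 and f(3) = -31: 4a + c = -16 and 9a + c = -31.
Subtracting: 5a = -15, so a = -3; then c = -16 − (-3)·4 = -4.
So f(x) = -3x² − 4, and f(7) = -151.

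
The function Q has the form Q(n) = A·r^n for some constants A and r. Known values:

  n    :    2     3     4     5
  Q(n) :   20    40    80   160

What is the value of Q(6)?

Consecutive ratio: 40/20 = 2, and 80/40 = 2, so r = 2.
Then A·2^2 = 20 gives A = 5, and Q(n) = 5·2^n.
Q(6) = 5·2^6 = 320.

320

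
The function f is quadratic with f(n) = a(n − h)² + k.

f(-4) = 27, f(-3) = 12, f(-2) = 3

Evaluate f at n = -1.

0

First differences -15, -9; second difference 6 = 2a, so a = 3.
Expanding, the n-coefficient is −2ah = -6h; matching it to the data gives h = -1, and then k = 0.
So f(n) = 3(n + 1)² + 0.
f(-1) = 3·0² + 0 = 0.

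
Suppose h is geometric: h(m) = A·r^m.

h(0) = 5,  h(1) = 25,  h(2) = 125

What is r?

Consecutive ratio: 25/5 = 5, and 125/25 = 5, so r = 5.
Then A·5^0 = 5 gives A = 5, and h(m) = 5·5^m.

5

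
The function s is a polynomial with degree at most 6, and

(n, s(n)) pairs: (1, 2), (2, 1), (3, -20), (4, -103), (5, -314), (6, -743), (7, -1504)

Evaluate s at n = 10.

-7279

Write s(n) = an^6 + bn^5 + cn^4 + dn³ + en² + pn + q; the 7 given values yield a linear system in the 7 coefficients.
Solving, the top 2 coefficients vanish, and s(n) = -n^4 + 3n³ - 3n² + 2n + 1.
Then s(10) = -7279.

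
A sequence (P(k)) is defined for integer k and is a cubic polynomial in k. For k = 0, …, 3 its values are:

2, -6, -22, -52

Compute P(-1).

8

Write P(k) = ak³ + bk² + ck + d; the 4 given values yield a linear system in the 4 coefficients.
Solving, P(k) = -k³ - k² - 6k + 2.
Then P(-1) = 8.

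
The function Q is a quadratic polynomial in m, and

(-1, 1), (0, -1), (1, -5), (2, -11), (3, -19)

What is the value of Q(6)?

-55

First differences: -2, -4, -6, -8. Second differences: -2, -2, -2.
Level-2 differences are constant, so Q has degree 2.
Fitting a degree-2 polynomial gives Q(m) = -m² - 3m - 1.
Then Q(6) = -55.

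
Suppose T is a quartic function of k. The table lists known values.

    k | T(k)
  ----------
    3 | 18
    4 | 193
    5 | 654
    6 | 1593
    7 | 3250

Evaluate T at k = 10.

15649

Write T(k) = ak^4 + bk³ + ck² + dk + e; the 5 given values yield a linear system in the 5 coefficients.
Solving, T(k) = 2k^4 - 4k³ - 3k² - 6k + 9.
Then T(10) = 15649.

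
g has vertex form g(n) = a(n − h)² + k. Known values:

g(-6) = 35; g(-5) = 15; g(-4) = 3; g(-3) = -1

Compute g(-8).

First differences -20, -12, -4; second difference 8 = 2a, so a = 4.
Expanding, the n-coefficient is −2ah = -8h; matching it to the data gives h = -3, and then k = -1.
So g(n) = 4(n + 3)² − 1.
g(-8) = 4·(-5)² − 1 = 99.

99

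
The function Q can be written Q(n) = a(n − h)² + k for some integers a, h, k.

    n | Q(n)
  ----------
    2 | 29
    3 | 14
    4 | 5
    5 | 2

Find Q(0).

77

First differences -15, -9, -3; second difference 6 = 2a, so a = 3.
Expanding, the n-coefficient is −2ah = -6h; matching it to the data gives h = 5, and then k = 2.
So Q(n) = 3(n − 5)² + 2.
Q(0) = 3·(-5)² + 2 = 77.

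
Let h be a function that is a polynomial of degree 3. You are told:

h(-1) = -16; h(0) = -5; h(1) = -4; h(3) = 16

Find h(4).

59

Write h(t) = at³ + bt² + ct + d; the 4 given values yield a linear system in the 4 coefficients.
Solving, h(t) = 2t³ - 5t² + 4t - 5.
Then h(4) = 59.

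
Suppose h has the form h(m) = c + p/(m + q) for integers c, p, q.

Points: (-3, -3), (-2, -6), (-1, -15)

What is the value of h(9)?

(h(m) − c)(m + q) = p for each data point; the three points give a linear system in c and q, then p follows.
Solving: c = 3, q = 0, p = 18, so h(m) = 3 + 18/(m + 0).
Then h(9) = 3 + 18/9 = 5.

5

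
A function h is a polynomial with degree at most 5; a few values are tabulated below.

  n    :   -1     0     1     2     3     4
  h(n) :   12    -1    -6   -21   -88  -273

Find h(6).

Write h(n) = an^5 + bn^4 + cn³ + dn² + en + p; the 6 given values yield a linear system in the 6 coefficients.
Solving, the leading coefficient vanishes, and h(n) = -n^4 - n³ + 5n² - 8n - 1.
Then h(6) = -1381.

-1381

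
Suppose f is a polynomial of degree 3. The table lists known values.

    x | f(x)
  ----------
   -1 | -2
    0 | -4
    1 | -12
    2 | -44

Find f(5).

Write f(x) = ax³ + bx² + cx + d; the 4 given values yield a linear system in the 4 coefficients.
Solving, f(x) = -3x³ - 3x² - 2x - 4.
Then f(5) = -464.

-464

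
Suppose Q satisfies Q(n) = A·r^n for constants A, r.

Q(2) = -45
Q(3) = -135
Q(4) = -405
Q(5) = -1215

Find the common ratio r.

3

Consecutive ratio: -135/(-45) = 3, and -405/(-135) = 3, so r = 3.
Then A·3^2 = -45 gives A = -5, and Q(n) = -5·3^n.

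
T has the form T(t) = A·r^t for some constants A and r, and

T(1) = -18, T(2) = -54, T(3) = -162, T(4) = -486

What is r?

3

Consecutive ratio: -54/(-18) = 3, and -162/(-54) = 3, so r = 3.
Then A·3^1 = -18 gives A = -6, and T(t) = -6·3^t.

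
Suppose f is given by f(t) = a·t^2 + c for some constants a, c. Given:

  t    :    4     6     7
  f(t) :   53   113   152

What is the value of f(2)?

From f(4) = 53 and f(6) = 113: 16a + c = 53 and 36a + c = 113.
Subtracting: 20a = 60, so a = 3; then c = 53 − 3·16 = 5.
So f(t) = 3t² + 5, and f(2) = 17.

17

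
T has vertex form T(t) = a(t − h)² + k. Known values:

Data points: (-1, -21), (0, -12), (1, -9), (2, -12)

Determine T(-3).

-57

First differences 9, 3, -3; second difference -6 = 2a, so a = -3.
Expanding, the t-coefficient is −2ah = 6h; matching it to the data gives h = 1, and then k = -9.
So T(t) = -3(t − 1)² − 9.
T(-3) = -3·(-4)² − 9 = -57.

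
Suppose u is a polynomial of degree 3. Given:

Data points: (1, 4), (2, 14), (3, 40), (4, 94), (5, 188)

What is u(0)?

Write u(x) = ax³ + bx² + cx + d; the 5 given values yield a linear system in the 4 coefficients.
Solving, u(x) = 2x³ - 4x² + 8x - 2.
Then u(0) = -2.

-2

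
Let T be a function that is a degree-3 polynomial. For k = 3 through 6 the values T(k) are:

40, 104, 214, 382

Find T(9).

1354

Write T(k) = ak³ + bk² + ck + d; the 4 given values yield a linear system in the 4 coefficients.
Solving, T(k) = 2k³ - k² - 3k + 4.
Then T(9) = 1354.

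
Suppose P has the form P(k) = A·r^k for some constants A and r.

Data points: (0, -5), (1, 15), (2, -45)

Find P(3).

135

Consecutive ratio: 15/(-5) = -3, and -45/15 = -3, so r = -3.
Then A·(-3)^0 = -5 gives A = -5, and P(k) = -5·(-3)^k.
P(3) = -5·(-3)^3 = 135.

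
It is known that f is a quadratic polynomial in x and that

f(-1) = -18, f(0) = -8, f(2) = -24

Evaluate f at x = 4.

-88

Write f(x) = ax² + bx + c; the 3 given values yield a linear system in the 3 coefficients.
Solving, f(x) = -6x² + 4x - 8.
Then f(4) = -88.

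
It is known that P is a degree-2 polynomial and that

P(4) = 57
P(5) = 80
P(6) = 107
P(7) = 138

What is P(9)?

Write P(x) = ax² + bx + c; the 4 given values yield a linear system in the 3 coefficients.
Solving, P(x) = 2x² + 5x + 5.
Then P(9) = 212.

212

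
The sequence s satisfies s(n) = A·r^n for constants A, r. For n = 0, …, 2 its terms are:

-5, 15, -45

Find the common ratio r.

-3

Consecutive ratio: 15/(-5) = -3, and -45/15 = -3, so r = -3.
Then A·(-3)^0 = -5 gives A = -5, and s(n) = -5·(-3)^n.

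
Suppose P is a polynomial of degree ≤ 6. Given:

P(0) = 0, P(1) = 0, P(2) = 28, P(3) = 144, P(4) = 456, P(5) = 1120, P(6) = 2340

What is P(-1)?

First differences: 0, 28, 116, 312, 664, 1220. Second differences: 28, 88, 196, 352, 556. Third differences: 60, 108, 156, 204. Fourth differences: 48, 48, 48.
Level-4 differences are constant, so P has degree 4.
Fitting a degree-4 polynomial gives P(t) = 2t^4 - 2t³ + 6t² - 6t.
Then P(-1) = 16.

16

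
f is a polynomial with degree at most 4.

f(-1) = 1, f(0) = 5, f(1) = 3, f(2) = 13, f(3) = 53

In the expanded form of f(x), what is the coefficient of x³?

First differences: 4, -2, 10, 40. Second differences: -6, 12, 30. Third differences: 18, 18.
Level-3 differences are constant, so f has degree 3.
Fitting a degree-3 polynomial gives f(x) = 3x³ - 3x² - 2x + 5.
The coefficient of x³ is 3.

3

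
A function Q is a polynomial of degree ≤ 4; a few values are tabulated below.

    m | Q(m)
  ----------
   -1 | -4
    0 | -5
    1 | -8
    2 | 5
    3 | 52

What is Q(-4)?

-193

First differences: -1, -3, 13, 47. Second differences: -2, 16, 34. Third differences: 18, 18.
Level-3 differences are constant, so Q has degree 3.
Fitting a degree-3 polynomial gives Q(m) = 3m³ - m² - 5m - 5.
Then Q(-4) = -193.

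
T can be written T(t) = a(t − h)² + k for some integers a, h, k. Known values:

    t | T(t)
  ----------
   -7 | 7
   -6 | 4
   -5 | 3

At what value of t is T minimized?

First differences -3, -1; second difference 2 = 2a, so a = 1.
Expanding, the t-coefficient is −2ah = -2h; matching it to the data gives h = -5, and then k = 3.
So T(t) = 1(t + 5)² + 3.
Hence h = -5.

-5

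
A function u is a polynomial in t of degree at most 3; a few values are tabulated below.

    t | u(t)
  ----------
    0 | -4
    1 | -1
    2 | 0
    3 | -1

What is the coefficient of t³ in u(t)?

0

Write u(t) = at³ + bt² + ct + d; the 4 given values yield a linear system in the 4 coefficients.
Solving, the leading coefficient vanishes, and u(t) = -t² + 4t - 4.
The coefficient of t³ is 0.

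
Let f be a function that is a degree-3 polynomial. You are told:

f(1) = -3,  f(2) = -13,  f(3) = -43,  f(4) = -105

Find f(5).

-211

Write f(t) = at³ + bt² + ct + d; the 4 given values yield a linear system in the 4 coefficients.
Solving, f(t) = -2t³ + 2t² - 2t - 1.
Then f(5) = -211.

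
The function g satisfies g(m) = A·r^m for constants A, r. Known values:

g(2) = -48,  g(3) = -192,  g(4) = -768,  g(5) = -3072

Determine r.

4

Consecutive ratio: -192/(-48) = 4, and -768/(-192) = 4, so r = 4.
Then A·4^2 = -48 gives A = -3, and g(m) = -3·4^m.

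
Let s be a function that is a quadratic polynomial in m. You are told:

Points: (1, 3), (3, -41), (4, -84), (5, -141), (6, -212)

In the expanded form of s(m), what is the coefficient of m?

6

Write s(m) = am² + bm + c; the 5 given values yield a linear system in the 3 coefficients.
Solving, s(m) = -7m² + 6m + 4.
The coefficient of m is 6.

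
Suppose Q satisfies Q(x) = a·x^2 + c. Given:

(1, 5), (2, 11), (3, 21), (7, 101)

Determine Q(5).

53

From Q(1) = 5 and Q(2) = 11: 1a + c = 5 and 4a + c = 11.
Subtracting: 3a = 6, so a = 2; then c = 5 − 2·1 = 3.
So Q(x) = 2x² + 3, and Q(5) = 53.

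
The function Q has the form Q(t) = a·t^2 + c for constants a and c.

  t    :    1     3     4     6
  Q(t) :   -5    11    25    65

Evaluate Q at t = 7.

From Q(1) = -5 and Q(3) = 11: 1a + c = -5 and 9a + c = 11.
Subtracting: 8a = 16, so a = 2; then c = -5 − 2·1 = -7.
So Q(t) = 2t² − 7, and Q(7) = 91.

91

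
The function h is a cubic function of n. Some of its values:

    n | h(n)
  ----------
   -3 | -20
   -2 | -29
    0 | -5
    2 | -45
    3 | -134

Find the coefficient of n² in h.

-8

Write h(n) = an³ + bn² + cn + d; the 5 given values yield a linear system in the 4 coefficients.
Solving, h(n) = -3n³ - 8n² + 8n - 5.
The coefficient of n² is -8.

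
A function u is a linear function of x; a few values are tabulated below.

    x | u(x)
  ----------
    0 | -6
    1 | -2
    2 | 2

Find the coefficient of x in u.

4

First differences: 4, 4.
Level-1 differences are constant, so u has degree 1.
Fitting a degree-1 polynomial gives u(x) = 4x - 6.
The coefficient of x is 4.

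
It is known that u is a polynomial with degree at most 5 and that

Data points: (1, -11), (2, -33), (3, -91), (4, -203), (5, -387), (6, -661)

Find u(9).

-2203

First differences: -22, -58, -112, -184, -274. Second differences: -36, -54, -72, -90. Third differences: -18, -18, -18.
Level-3 differences are constant, so u has degree 3.
Fitting a degree-3 polynomial gives u(k) = -3k³ - k - 7.
Then u(9) = -2203.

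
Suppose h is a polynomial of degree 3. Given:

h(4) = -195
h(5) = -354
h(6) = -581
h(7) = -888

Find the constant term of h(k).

Write h(k) = ak³ + bk² + ck + d; the 4 given values yield a linear system in the 4 coefficients.
Solving, h(k) = -2k³ - 4k² - k + 1.
The constant term is h(0) = 1.

1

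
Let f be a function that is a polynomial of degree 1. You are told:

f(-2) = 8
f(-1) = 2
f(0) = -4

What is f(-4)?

20

First differences: -6, -6.
Level-1 differences are constant, so f has degree 1.
Fitting a degree-1 polynomial gives f(t) = -6t - 4.
Then f(-4) = 20.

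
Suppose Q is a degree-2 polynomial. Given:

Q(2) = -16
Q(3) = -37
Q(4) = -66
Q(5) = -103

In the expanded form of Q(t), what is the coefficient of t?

First differences: -21, -29, -37. Second differences: -8, -8.
Level-2 differences are constant, so Q has degree 2.
Fitting a degree-2 polynomial gives Q(t) = -4t² - t + 2.
The coefficient of t is -1.

-1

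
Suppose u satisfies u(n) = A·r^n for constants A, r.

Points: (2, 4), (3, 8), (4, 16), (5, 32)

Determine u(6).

64

Consecutive ratio: 8/4 = 2, and 16/8 = 2, so r = 2.
Then A·2^2 = 4 gives A = 1, and u(n) = 1·2^n.
u(6) = 1·2^6 = 64.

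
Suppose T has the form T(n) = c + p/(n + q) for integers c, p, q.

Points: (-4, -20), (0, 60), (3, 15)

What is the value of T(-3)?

(T(n) − c)(n + q) = p for each data point; the three points give a linear system in c and q, then p follows.
Solving: c = 0, q = 1, p = 60, so T(n) = 60/(n + 1).
Then T(-3) = 0 + 60/(-2) = -30.

-30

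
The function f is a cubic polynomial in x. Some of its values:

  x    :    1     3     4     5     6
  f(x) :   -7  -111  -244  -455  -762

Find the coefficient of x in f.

Write f(x) = ax³ + bx² + cx + d; the 5 given values yield a linear system in the 4 coefficients.
Solving, f(x) = -3x³ - 3x² - x.
The coefficient of x is -1.

-1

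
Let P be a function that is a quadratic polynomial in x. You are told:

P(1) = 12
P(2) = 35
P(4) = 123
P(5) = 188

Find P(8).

467

Write P(x) = ax² + bx + c; the 4 given values yield a linear system in the 3 coefficients.
Solving, P(x) = 7x² + 2x + 3.
Then P(8) = 467.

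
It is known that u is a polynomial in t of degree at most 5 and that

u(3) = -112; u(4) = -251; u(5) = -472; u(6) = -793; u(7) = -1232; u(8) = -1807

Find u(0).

-7

Write u(t) = at^5 + bt^4 + ct³ + dt² + et + p; the 6 given values yield a linear system in the 6 coefficients.
Solving, the top 2 coefficients vanish, and u(t) = -3t³ - 5t² + 7t - 7.
Then u(0) = -7.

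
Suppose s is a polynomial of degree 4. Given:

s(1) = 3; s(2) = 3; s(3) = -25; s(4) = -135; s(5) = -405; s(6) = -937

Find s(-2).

15

First differences: 0, -28, -110, -270, -532. Second differences: -28, -82, -160, -262. Third differences: -54, -78, -102. Fourth differences: -24, -24.
Level-4 differences are constant, so s has degree 4.
Fitting a degree-4 polynomial gives s(k) = -k^4 + k³ + 5k² - 7k + 5.
Then s(-2) = 15.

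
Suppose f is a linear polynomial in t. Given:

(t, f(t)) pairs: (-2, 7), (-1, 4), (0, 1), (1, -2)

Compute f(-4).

13

First differences: -3, -3, -3.
Level-1 differences are constant, so f has degree 1.
Fitting a degree-1 polynomial gives f(t) = -3t + 1.
Then f(-4) = 13.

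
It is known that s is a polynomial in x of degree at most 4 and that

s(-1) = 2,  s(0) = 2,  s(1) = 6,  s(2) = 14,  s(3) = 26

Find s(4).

42

First differences: 0, 4, 8, 12. Second differences: 4, 4, 4.
Level-2 differences are constant, so s has degree 2.
Extending the table by one column gives the next first difference 16, so s(4) = 26 + 16 = 42.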